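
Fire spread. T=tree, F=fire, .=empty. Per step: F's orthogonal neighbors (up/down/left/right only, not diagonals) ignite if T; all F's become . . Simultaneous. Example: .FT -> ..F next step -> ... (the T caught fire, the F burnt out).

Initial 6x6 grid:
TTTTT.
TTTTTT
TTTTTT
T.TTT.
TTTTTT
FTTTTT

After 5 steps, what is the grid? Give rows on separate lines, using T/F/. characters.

Step 1: 2 trees catch fire, 1 burn out
  TTTTT.
  TTTTTT
  TTTTTT
  T.TTT.
  FTTTTT
  .FTTTT
Step 2: 3 trees catch fire, 2 burn out
  TTTTT.
  TTTTTT
  TTTTTT
  F.TTT.
  .FTTTT
  ..FTTT
Step 3: 3 trees catch fire, 3 burn out
  TTTTT.
  TTTTTT
  FTTTTT
  ..TTT.
  ..FTTT
  ...FTT
Step 4: 5 trees catch fire, 3 burn out
  TTTTT.
  FTTTTT
  .FTTTT
  ..FTT.
  ...FTT
  ....FT
Step 5: 6 trees catch fire, 5 burn out
  FTTTT.
  .FTTTT
  ..FTTT
  ...FT.
  ....FT
  .....F

FTTTT.
.FTTTT
..FTTT
...FT.
....FT
.....F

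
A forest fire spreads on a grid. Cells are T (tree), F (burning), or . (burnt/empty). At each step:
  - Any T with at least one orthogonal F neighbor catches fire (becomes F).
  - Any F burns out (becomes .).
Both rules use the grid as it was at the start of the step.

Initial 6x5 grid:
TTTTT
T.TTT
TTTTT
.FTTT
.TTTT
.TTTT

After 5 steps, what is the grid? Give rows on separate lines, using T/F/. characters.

Step 1: 3 trees catch fire, 1 burn out
  TTTTT
  T.TTT
  TFTTT
  ..FTT
  .FTTT
  .TTTT
Step 2: 5 trees catch fire, 3 burn out
  TTTTT
  T.TTT
  F.FTT
  ...FT
  ..FTT
  .FTTT
Step 3: 6 trees catch fire, 5 burn out
  TTTTT
  F.FTT
  ...FT
  ....F
  ...FT
  ..FTT
Step 4: 6 trees catch fire, 6 burn out
  FTFTT
  ...FT
  ....F
  .....
  ....F
  ...FT
Step 5: 4 trees catch fire, 6 burn out
  .F.FT
  ....F
  .....
  .....
  .....
  ....F

.F.FT
....F
.....
.....
.....
....F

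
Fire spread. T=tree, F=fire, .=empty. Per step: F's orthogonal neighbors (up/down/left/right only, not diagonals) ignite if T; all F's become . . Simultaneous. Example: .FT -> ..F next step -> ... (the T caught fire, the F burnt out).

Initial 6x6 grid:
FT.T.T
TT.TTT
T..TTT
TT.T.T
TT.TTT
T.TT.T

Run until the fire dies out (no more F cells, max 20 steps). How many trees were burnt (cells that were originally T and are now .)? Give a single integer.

Answer: 9

Derivation:
Step 1: +2 fires, +1 burnt (F count now 2)
Step 2: +2 fires, +2 burnt (F count now 2)
Step 3: +1 fires, +2 burnt (F count now 1)
Step 4: +2 fires, +1 burnt (F count now 2)
Step 5: +2 fires, +2 burnt (F count now 2)
Step 6: +0 fires, +2 burnt (F count now 0)
Fire out after step 6
Initially T: 25, now '.': 20
Total burnt (originally-T cells now '.'): 9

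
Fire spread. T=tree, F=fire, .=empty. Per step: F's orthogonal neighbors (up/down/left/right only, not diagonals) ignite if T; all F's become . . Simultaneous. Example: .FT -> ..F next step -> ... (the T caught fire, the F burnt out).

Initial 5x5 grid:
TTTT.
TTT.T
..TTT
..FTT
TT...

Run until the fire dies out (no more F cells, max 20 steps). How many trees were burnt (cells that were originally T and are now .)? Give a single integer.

Step 1: +2 fires, +1 burnt (F count now 2)
Step 2: +3 fires, +2 burnt (F count now 3)
Step 3: +3 fires, +3 burnt (F count now 3)
Step 4: +4 fires, +3 burnt (F count now 4)
Step 5: +1 fires, +4 burnt (F count now 1)
Step 6: +0 fires, +1 burnt (F count now 0)
Fire out after step 6
Initially T: 15, now '.': 23
Total burnt (originally-T cells now '.'): 13

Answer: 13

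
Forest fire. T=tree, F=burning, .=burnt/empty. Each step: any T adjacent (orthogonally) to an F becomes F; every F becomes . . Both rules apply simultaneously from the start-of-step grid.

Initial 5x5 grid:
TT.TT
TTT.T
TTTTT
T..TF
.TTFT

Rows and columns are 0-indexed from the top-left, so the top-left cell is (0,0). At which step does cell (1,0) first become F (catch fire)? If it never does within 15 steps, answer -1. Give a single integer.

Step 1: cell (1,0)='T' (+4 fires, +2 burnt)
Step 2: cell (1,0)='T' (+3 fires, +4 burnt)
Step 3: cell (1,0)='T' (+2 fires, +3 burnt)
Step 4: cell (1,0)='T' (+3 fires, +2 burnt)
Step 5: cell (1,0)='T' (+2 fires, +3 burnt)
Step 6: cell (1,0)='F' (+3 fires, +2 burnt)
  -> target ignites at step 6
Step 7: cell (1,0)='.' (+1 fires, +3 burnt)
Step 8: cell (1,0)='.' (+0 fires, +1 burnt)
  fire out at step 8

6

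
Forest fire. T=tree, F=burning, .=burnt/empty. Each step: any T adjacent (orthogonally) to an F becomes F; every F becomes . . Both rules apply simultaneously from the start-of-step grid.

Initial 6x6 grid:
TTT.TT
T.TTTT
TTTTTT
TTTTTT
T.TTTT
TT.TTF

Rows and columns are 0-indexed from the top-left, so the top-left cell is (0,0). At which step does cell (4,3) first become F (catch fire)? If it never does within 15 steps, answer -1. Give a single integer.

Step 1: cell (4,3)='T' (+2 fires, +1 burnt)
Step 2: cell (4,3)='T' (+3 fires, +2 burnt)
Step 3: cell (4,3)='F' (+3 fires, +3 burnt)
  -> target ignites at step 3
Step 4: cell (4,3)='.' (+4 fires, +3 burnt)
Step 5: cell (4,3)='.' (+4 fires, +4 burnt)
Step 6: cell (4,3)='.' (+4 fires, +4 burnt)
Step 7: cell (4,3)='.' (+3 fires, +4 burnt)
Step 8: cell (4,3)='.' (+3 fires, +3 burnt)
Step 9: cell (4,3)='.' (+3 fires, +3 burnt)
Step 10: cell (4,3)='.' (+2 fires, +3 burnt)
Step 11: cell (4,3)='.' (+0 fires, +2 burnt)
  fire out at step 11

3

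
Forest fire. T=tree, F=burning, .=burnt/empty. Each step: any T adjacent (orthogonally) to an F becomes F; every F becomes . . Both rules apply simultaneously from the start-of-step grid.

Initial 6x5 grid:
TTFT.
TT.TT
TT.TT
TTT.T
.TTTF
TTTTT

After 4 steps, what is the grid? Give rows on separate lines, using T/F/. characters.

Step 1: 5 trees catch fire, 2 burn out
  TF.F.
  TT.TT
  TT.TT
  TTT.F
  .TTF.
  TTTTF
Step 2: 6 trees catch fire, 5 burn out
  F....
  TF.FT
  TT.TF
  TTT..
  .TF..
  TTTF.
Step 3: 7 trees catch fire, 6 burn out
  .....
  F...F
  TF.F.
  TTF..
  .F...
  TTF..
Step 4: 3 trees catch fire, 7 burn out
  .....
  .....
  F....
  TF...
  .....
  TF...

.....
.....
F....
TF...
.....
TF...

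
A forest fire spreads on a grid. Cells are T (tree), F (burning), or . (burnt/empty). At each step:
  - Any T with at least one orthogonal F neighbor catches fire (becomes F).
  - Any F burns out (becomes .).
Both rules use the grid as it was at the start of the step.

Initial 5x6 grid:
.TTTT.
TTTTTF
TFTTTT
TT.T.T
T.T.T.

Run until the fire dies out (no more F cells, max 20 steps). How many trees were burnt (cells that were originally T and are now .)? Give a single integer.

Answer: 19

Derivation:
Step 1: +6 fires, +2 burnt (F count now 6)
Step 2: +9 fires, +6 burnt (F count now 9)
Step 3: +4 fires, +9 burnt (F count now 4)
Step 4: +0 fires, +4 burnt (F count now 0)
Fire out after step 4
Initially T: 21, now '.': 28
Total burnt (originally-T cells now '.'): 19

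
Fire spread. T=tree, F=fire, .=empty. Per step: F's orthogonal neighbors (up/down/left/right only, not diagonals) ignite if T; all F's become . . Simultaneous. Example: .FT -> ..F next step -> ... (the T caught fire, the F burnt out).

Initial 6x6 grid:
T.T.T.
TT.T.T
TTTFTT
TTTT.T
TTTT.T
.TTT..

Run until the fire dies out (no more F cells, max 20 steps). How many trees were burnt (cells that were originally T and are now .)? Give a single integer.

Answer: 23

Derivation:
Step 1: +4 fires, +1 burnt (F count now 4)
Step 2: +4 fires, +4 burnt (F count now 4)
Step 3: +7 fires, +4 burnt (F count now 7)
Step 4: +5 fires, +7 burnt (F count now 5)
Step 5: +3 fires, +5 burnt (F count now 3)
Step 6: +0 fires, +3 burnt (F count now 0)
Fire out after step 6
Initially T: 25, now '.': 34
Total burnt (originally-T cells now '.'): 23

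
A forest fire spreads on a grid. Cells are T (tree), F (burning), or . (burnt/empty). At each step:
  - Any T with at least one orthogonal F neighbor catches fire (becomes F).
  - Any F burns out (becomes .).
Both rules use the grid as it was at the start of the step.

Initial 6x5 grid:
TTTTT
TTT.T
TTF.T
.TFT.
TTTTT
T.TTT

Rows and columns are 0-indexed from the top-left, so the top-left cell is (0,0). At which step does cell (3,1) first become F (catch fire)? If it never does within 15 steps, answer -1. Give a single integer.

Step 1: cell (3,1)='F' (+5 fires, +2 burnt)
  -> target ignites at step 1
Step 2: cell (3,1)='.' (+6 fires, +5 burnt)
Step 3: cell (3,1)='.' (+6 fires, +6 burnt)
Step 4: cell (3,1)='.' (+4 fires, +6 burnt)
Step 5: cell (3,1)='.' (+1 fires, +4 burnt)
Step 6: cell (3,1)='.' (+1 fires, +1 burnt)
Step 7: cell (3,1)='.' (+0 fires, +1 burnt)
  fire out at step 7

1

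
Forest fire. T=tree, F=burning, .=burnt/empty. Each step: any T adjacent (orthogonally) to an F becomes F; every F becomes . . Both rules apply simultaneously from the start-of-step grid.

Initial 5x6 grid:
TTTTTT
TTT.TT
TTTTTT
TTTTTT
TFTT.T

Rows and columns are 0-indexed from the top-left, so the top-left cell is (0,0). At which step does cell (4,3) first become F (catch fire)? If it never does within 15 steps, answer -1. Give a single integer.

Step 1: cell (4,3)='T' (+3 fires, +1 burnt)
Step 2: cell (4,3)='F' (+4 fires, +3 burnt)
  -> target ignites at step 2
Step 3: cell (4,3)='.' (+4 fires, +4 burnt)
Step 4: cell (4,3)='.' (+5 fires, +4 burnt)
Step 5: cell (4,3)='.' (+4 fires, +5 burnt)
Step 6: cell (4,3)='.' (+4 fires, +4 burnt)
Step 7: cell (4,3)='.' (+2 fires, +4 burnt)
Step 8: cell (4,3)='.' (+1 fires, +2 burnt)
Step 9: cell (4,3)='.' (+0 fires, +1 burnt)
  fire out at step 9

2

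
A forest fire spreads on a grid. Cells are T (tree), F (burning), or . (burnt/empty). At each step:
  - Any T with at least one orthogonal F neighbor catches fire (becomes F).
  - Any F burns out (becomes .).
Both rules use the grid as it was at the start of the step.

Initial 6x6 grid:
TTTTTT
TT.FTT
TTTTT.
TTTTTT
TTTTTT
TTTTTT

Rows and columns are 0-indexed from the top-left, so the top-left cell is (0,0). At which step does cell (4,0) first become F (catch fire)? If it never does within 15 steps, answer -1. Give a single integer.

Step 1: cell (4,0)='T' (+3 fires, +1 burnt)
Step 2: cell (4,0)='T' (+6 fires, +3 burnt)
Step 3: cell (4,0)='T' (+6 fires, +6 burnt)
Step 4: cell (4,0)='T' (+8 fires, +6 burnt)
Step 5: cell (4,0)='T' (+6 fires, +8 burnt)
Step 6: cell (4,0)='F' (+3 fires, +6 burnt)
  -> target ignites at step 6
Step 7: cell (4,0)='.' (+1 fires, +3 burnt)
Step 8: cell (4,0)='.' (+0 fires, +1 burnt)
  fire out at step 8

6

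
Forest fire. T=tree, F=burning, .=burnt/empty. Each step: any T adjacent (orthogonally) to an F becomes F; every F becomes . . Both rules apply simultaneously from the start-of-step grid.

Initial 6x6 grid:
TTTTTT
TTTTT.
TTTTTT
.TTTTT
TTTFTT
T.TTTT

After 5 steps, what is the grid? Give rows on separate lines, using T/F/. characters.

Step 1: 4 trees catch fire, 1 burn out
  TTTTTT
  TTTTT.
  TTTTTT
  .TTFTT
  TTF.FT
  T.TFTT
Step 2: 7 trees catch fire, 4 burn out
  TTTTTT
  TTTTT.
  TTTFTT
  .TF.FT
  TF...F
  T.F.FT
Step 3: 7 trees catch fire, 7 burn out
  TTTTTT
  TTTFT.
  TTF.FT
  .F...F
  F.....
  T....F
Step 4: 6 trees catch fire, 7 burn out
  TTTFTT
  TTF.F.
  TF...F
  ......
  ......
  F.....
Step 5: 4 trees catch fire, 6 burn out
  TTF.FT
  TF....
  F.....
  ......
  ......
  ......

TTF.FT
TF....
F.....
......
......
......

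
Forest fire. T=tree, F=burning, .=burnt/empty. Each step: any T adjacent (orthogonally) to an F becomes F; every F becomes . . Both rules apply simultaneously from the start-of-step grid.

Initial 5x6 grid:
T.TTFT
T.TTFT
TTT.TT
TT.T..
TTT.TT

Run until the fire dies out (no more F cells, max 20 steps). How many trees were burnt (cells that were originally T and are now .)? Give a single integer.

Step 1: +5 fires, +2 burnt (F count now 5)
Step 2: +3 fires, +5 burnt (F count now 3)
Step 3: +1 fires, +3 burnt (F count now 1)
Step 4: +1 fires, +1 burnt (F count now 1)
Step 5: +2 fires, +1 burnt (F count now 2)
Step 6: +3 fires, +2 burnt (F count now 3)
Step 7: +3 fires, +3 burnt (F count now 3)
Step 8: +0 fires, +3 burnt (F count now 0)
Fire out after step 8
Initially T: 21, now '.': 27
Total burnt (originally-T cells now '.'): 18

Answer: 18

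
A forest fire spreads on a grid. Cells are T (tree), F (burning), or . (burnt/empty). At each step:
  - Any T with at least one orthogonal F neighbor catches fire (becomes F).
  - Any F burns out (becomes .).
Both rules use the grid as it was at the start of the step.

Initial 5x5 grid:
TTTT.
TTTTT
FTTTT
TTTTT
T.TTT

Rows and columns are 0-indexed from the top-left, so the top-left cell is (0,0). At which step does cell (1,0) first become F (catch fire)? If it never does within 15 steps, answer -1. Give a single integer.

Step 1: cell (1,0)='F' (+3 fires, +1 burnt)
  -> target ignites at step 1
Step 2: cell (1,0)='.' (+5 fires, +3 burnt)
Step 3: cell (1,0)='.' (+4 fires, +5 burnt)
Step 4: cell (1,0)='.' (+5 fires, +4 burnt)
Step 5: cell (1,0)='.' (+4 fires, +5 burnt)
Step 6: cell (1,0)='.' (+1 fires, +4 burnt)
Step 7: cell (1,0)='.' (+0 fires, +1 burnt)
  fire out at step 7

1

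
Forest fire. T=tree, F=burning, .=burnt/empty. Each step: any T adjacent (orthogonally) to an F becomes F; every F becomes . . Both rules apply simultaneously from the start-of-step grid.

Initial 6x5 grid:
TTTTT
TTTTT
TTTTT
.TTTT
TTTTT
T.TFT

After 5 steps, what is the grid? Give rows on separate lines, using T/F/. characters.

Step 1: 3 trees catch fire, 1 burn out
  TTTTT
  TTTTT
  TTTTT
  .TTTT
  TTTFT
  T.F.F
Step 2: 3 trees catch fire, 3 burn out
  TTTTT
  TTTTT
  TTTTT
  .TTFT
  TTF.F
  T....
Step 3: 4 trees catch fire, 3 burn out
  TTTTT
  TTTTT
  TTTFT
  .TF.F
  TF...
  T....
Step 4: 5 trees catch fire, 4 burn out
  TTTTT
  TTTFT
  TTF.F
  .F...
  F....
  T....
Step 5: 5 trees catch fire, 5 burn out
  TTTFT
  TTF.F
  TF...
  .....
  .....
  F....

TTTFT
TTF.F
TF...
.....
.....
F....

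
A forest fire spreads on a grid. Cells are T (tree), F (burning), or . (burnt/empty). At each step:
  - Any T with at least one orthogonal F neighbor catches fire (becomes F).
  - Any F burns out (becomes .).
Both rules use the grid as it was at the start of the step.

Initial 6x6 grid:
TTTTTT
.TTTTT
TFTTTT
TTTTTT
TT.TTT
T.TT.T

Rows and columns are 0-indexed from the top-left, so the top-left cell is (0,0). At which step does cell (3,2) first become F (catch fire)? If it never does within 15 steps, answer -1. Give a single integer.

Step 1: cell (3,2)='T' (+4 fires, +1 burnt)
Step 2: cell (3,2)='F' (+6 fires, +4 burnt)
  -> target ignites at step 2
Step 3: cell (3,2)='.' (+6 fires, +6 burnt)
Step 4: cell (3,2)='.' (+6 fires, +6 burnt)
Step 5: cell (3,2)='.' (+5 fires, +6 burnt)
Step 6: cell (3,2)='.' (+3 fires, +5 burnt)
Step 7: cell (3,2)='.' (+1 fires, +3 burnt)
Step 8: cell (3,2)='.' (+0 fires, +1 burnt)
  fire out at step 8

2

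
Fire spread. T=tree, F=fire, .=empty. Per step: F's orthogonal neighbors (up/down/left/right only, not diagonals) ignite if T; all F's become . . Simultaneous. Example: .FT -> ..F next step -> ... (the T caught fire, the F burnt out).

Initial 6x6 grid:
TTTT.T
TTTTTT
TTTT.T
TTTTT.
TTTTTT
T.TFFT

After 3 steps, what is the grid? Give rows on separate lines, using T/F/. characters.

Step 1: 4 trees catch fire, 2 burn out
  TTTT.T
  TTTTTT
  TTTT.T
  TTTTT.
  TTTFFT
  T.F..F
Step 2: 4 trees catch fire, 4 burn out
  TTTT.T
  TTTTTT
  TTTT.T
  TTTFF.
  TTF..F
  T.....
Step 3: 3 trees catch fire, 4 burn out
  TTTT.T
  TTTTTT
  TTTF.T
  TTF...
  TF....
  T.....

TTTT.T
TTTTTT
TTTF.T
TTF...
TF....
T.....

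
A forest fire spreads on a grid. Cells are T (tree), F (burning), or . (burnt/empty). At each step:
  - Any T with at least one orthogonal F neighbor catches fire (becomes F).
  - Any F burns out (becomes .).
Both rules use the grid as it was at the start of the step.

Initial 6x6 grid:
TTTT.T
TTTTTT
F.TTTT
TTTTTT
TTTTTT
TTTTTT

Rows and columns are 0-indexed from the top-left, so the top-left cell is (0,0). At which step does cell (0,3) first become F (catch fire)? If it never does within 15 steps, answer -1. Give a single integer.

Step 1: cell (0,3)='T' (+2 fires, +1 burnt)
Step 2: cell (0,3)='T' (+4 fires, +2 burnt)
Step 3: cell (0,3)='T' (+5 fires, +4 burnt)
Step 4: cell (0,3)='T' (+6 fires, +5 burnt)
Step 5: cell (0,3)='F' (+6 fires, +6 burnt)
  -> target ignites at step 5
Step 6: cell (0,3)='.' (+5 fires, +6 burnt)
Step 7: cell (0,3)='.' (+4 fires, +5 burnt)
Step 8: cell (0,3)='.' (+1 fires, +4 burnt)
Step 9: cell (0,3)='.' (+0 fires, +1 burnt)
  fire out at step 9

5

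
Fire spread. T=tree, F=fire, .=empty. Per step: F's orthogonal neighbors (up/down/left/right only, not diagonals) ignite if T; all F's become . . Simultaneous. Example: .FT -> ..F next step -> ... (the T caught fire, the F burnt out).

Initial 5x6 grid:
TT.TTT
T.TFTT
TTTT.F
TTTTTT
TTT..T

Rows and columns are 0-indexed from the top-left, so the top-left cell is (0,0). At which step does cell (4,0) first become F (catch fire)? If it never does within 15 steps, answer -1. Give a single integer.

Step 1: cell (4,0)='T' (+6 fires, +2 burnt)
Step 2: cell (4,0)='T' (+6 fires, +6 burnt)
Step 3: cell (4,0)='T' (+2 fires, +6 burnt)
Step 4: cell (4,0)='T' (+3 fires, +2 burnt)
Step 5: cell (4,0)='T' (+3 fires, +3 burnt)
Step 6: cell (4,0)='F' (+2 fires, +3 burnt)
  -> target ignites at step 6
Step 7: cell (4,0)='.' (+1 fires, +2 burnt)
Step 8: cell (4,0)='.' (+0 fires, +1 burnt)
  fire out at step 8

6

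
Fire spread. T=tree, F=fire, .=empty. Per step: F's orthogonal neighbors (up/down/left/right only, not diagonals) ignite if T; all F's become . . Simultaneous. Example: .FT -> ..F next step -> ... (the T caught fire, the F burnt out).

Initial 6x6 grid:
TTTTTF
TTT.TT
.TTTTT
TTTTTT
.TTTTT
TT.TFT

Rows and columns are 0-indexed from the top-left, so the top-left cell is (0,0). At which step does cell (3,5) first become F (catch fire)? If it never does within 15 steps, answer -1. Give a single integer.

Step 1: cell (3,5)='T' (+5 fires, +2 burnt)
Step 2: cell (3,5)='T' (+6 fires, +5 burnt)
Step 3: cell (3,5)='F' (+5 fires, +6 burnt)
  -> target ignites at step 3
Step 4: cell (3,5)='.' (+5 fires, +5 burnt)
Step 5: cell (3,5)='.' (+5 fires, +5 burnt)
Step 6: cell (3,5)='.' (+4 fires, +5 burnt)
Step 7: cell (3,5)='.' (+0 fires, +4 burnt)
  fire out at step 7

3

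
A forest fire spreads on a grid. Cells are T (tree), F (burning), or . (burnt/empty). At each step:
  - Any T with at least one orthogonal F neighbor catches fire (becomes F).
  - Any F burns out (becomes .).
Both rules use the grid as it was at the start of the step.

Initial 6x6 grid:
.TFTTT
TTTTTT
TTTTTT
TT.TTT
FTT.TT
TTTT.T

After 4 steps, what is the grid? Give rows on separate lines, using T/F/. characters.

Step 1: 6 trees catch fire, 2 burn out
  .F.FTT
  TTFTTT
  TTTTTT
  FT.TTT
  .FT.TT
  FTTT.T
Step 2: 8 trees catch fire, 6 burn out
  ....FT
  TF.FTT
  FTFTTT
  .F.TTT
  ..F.TT
  .FTT.T
Step 3: 6 trees catch fire, 8 burn out
  .....F
  F...FT
  .F.FTT
  ...TTT
  ....TT
  ..FT.T
Step 4: 4 trees catch fire, 6 burn out
  ......
  .....F
  ....FT
  ...FTT
  ....TT
  ...F.T

......
.....F
....FT
...FTT
....TT
...F.T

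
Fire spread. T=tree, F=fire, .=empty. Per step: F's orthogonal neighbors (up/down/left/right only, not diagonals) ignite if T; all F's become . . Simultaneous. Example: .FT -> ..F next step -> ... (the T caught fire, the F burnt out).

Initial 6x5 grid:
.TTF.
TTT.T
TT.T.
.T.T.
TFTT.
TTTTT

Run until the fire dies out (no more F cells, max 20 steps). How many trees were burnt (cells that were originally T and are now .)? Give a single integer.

Answer: 18

Derivation:
Step 1: +5 fires, +2 burnt (F count now 5)
Step 2: +6 fires, +5 burnt (F count now 6)
Step 3: +4 fires, +6 burnt (F count now 4)
Step 4: +3 fires, +4 burnt (F count now 3)
Step 5: +0 fires, +3 burnt (F count now 0)
Fire out after step 5
Initially T: 19, now '.': 29
Total burnt (originally-T cells now '.'): 18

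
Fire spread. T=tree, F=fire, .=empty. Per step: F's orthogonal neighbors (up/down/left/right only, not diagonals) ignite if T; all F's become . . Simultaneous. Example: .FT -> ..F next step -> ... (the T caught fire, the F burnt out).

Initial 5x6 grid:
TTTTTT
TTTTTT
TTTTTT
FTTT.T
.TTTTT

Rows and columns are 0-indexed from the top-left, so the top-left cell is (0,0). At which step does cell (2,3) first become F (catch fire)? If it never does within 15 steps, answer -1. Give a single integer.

Step 1: cell (2,3)='T' (+2 fires, +1 burnt)
Step 2: cell (2,3)='T' (+4 fires, +2 burnt)
Step 3: cell (2,3)='T' (+5 fires, +4 burnt)
Step 4: cell (2,3)='F' (+4 fires, +5 burnt)
  -> target ignites at step 4
Step 5: cell (2,3)='.' (+4 fires, +4 burnt)
Step 6: cell (2,3)='.' (+4 fires, +4 burnt)
Step 7: cell (2,3)='.' (+3 fires, +4 burnt)
Step 8: cell (2,3)='.' (+1 fires, +3 burnt)
Step 9: cell (2,3)='.' (+0 fires, +1 burnt)
  fire out at step 9

4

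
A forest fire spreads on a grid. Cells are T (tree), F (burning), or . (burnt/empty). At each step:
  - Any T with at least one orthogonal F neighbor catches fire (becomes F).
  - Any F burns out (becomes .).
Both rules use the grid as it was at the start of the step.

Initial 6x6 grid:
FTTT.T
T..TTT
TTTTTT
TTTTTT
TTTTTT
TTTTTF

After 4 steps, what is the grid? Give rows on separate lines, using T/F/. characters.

Step 1: 4 trees catch fire, 2 burn out
  .FTT.T
  F..TTT
  TTTTTT
  TTTTTT
  TTTTTF
  TTTTF.
Step 2: 5 trees catch fire, 4 burn out
  ..FT.T
  ...TTT
  FTTTTT
  TTTTTF
  TTTTF.
  TTTF..
Step 3: 7 trees catch fire, 5 burn out
  ...F.T
  ...TTT
  .FTTTF
  FTTTF.
  TTTF..
  TTF...
Step 4: 9 trees catch fire, 7 burn out
  .....T
  ...FTF
  ..FTF.
  .FTF..
  FTF...
  TF....

.....T
...FTF
..FTF.
.FTF..
FTF...
TF....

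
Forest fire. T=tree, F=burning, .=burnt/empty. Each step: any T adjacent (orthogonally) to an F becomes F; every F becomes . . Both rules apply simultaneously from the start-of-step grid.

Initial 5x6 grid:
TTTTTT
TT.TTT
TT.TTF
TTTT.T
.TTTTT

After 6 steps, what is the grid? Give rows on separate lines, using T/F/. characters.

Step 1: 3 trees catch fire, 1 burn out
  TTTTTT
  TT.TTF
  TT.TF.
  TTTT.F
  .TTTTT
Step 2: 4 trees catch fire, 3 burn out
  TTTTTF
  TT.TF.
  TT.F..
  TTTT..
  .TTTTF
Step 3: 4 trees catch fire, 4 burn out
  TTTTF.
  TT.F..
  TT....
  TTTF..
  .TTTF.
Step 4: 3 trees catch fire, 4 burn out
  TTTF..
  TT....
  TT....
  TTF...
  .TTF..
Step 5: 3 trees catch fire, 3 burn out
  TTF...
  TT....
  TT....
  TF....
  .TF...
Step 6: 4 trees catch fire, 3 burn out
  TF....
  TT....
  TF....
  F.....
  .F....

TF....
TT....
TF....
F.....
.F....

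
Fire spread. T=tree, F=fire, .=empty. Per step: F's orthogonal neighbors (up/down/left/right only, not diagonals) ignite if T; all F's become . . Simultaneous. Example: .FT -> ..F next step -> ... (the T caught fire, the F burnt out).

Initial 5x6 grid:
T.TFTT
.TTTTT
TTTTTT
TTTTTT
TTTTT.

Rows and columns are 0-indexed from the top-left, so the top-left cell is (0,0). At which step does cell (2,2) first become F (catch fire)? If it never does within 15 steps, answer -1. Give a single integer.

Step 1: cell (2,2)='T' (+3 fires, +1 burnt)
Step 2: cell (2,2)='T' (+4 fires, +3 burnt)
Step 3: cell (2,2)='F' (+5 fires, +4 burnt)
  -> target ignites at step 3
Step 4: cell (2,2)='.' (+5 fires, +5 burnt)
Step 5: cell (2,2)='.' (+5 fires, +5 burnt)
Step 6: cell (2,2)='.' (+2 fires, +5 burnt)
Step 7: cell (2,2)='.' (+1 fires, +2 burnt)
Step 8: cell (2,2)='.' (+0 fires, +1 burnt)
  fire out at step 8

3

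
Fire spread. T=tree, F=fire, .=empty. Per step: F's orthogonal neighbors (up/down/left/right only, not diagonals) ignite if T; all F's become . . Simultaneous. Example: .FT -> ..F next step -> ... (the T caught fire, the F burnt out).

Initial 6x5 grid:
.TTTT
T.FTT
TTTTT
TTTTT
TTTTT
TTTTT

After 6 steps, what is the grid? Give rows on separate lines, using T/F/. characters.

Step 1: 3 trees catch fire, 1 burn out
  .TFTT
  T..FT
  TTFTT
  TTTTT
  TTTTT
  TTTTT
Step 2: 6 trees catch fire, 3 burn out
  .F.FT
  T...F
  TF.FT
  TTFTT
  TTTTT
  TTTTT
Step 3: 6 trees catch fire, 6 burn out
  ....F
  T....
  F...F
  TF.FT
  TTFTT
  TTTTT
Step 4: 6 trees catch fire, 6 burn out
  .....
  F....
  .....
  F...F
  TF.FT
  TTFTT
Step 5: 4 trees catch fire, 6 burn out
  .....
  .....
  .....
  .....
  F...F
  TF.FT
Step 6: 2 trees catch fire, 4 burn out
  .....
  .....
  .....
  .....
  .....
  F...F

.....
.....
.....
.....
.....
F...F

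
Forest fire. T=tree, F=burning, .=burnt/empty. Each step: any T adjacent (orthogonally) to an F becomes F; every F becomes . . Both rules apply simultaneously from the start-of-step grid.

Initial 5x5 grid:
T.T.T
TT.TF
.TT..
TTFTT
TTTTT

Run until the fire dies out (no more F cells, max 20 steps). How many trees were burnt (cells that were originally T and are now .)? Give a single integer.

Answer: 16

Derivation:
Step 1: +6 fires, +2 burnt (F count now 6)
Step 2: +5 fires, +6 burnt (F count now 5)
Step 3: +3 fires, +5 burnt (F count now 3)
Step 4: +1 fires, +3 burnt (F count now 1)
Step 5: +1 fires, +1 burnt (F count now 1)
Step 6: +0 fires, +1 burnt (F count now 0)
Fire out after step 6
Initially T: 17, now '.': 24
Total burnt (originally-T cells now '.'): 16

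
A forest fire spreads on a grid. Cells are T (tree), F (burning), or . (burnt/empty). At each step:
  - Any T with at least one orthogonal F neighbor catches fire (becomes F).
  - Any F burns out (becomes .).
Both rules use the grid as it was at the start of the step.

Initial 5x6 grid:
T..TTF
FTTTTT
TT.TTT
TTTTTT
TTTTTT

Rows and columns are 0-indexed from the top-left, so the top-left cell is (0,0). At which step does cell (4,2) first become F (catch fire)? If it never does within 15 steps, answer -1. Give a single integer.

Step 1: cell (4,2)='T' (+5 fires, +2 burnt)
Step 2: cell (4,2)='T' (+6 fires, +5 burnt)
Step 3: cell (4,2)='T' (+5 fires, +6 burnt)
Step 4: cell (4,2)='T' (+5 fires, +5 burnt)
Step 5: cell (4,2)='F' (+3 fires, +5 burnt)
  -> target ignites at step 5
Step 6: cell (4,2)='.' (+1 fires, +3 burnt)
Step 7: cell (4,2)='.' (+0 fires, +1 burnt)
  fire out at step 7

5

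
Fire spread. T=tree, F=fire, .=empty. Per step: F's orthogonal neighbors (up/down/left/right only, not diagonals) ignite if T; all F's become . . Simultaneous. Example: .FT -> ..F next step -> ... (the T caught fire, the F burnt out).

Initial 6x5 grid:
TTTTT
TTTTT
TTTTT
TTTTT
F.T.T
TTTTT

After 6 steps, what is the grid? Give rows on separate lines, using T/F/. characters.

Step 1: 2 trees catch fire, 1 burn out
  TTTTT
  TTTTT
  TTTTT
  FTTTT
  ..T.T
  FTTTT
Step 2: 3 trees catch fire, 2 burn out
  TTTTT
  TTTTT
  FTTTT
  .FTTT
  ..T.T
  .FTTT
Step 3: 4 trees catch fire, 3 burn out
  TTTTT
  FTTTT
  .FTTT
  ..FTT
  ..T.T
  ..FTT
Step 4: 6 trees catch fire, 4 burn out
  FTTTT
  .FTTT
  ..FTT
  ...FT
  ..F.T
  ...FT
Step 5: 5 trees catch fire, 6 burn out
  .FTTT
  ..FTT
  ...FT
  ....F
  ....T
  ....F
Step 6: 4 trees catch fire, 5 burn out
  ..FTT
  ...FT
  ....F
  .....
  ....F
  .....

..FTT
...FT
....F
.....
....F
.....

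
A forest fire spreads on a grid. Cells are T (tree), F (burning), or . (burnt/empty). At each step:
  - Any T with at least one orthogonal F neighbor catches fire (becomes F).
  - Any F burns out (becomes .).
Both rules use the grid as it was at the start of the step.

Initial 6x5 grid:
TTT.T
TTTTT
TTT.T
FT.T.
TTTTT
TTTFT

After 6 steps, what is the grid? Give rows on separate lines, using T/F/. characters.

Step 1: 6 trees catch fire, 2 burn out
  TTT.T
  TTTTT
  FTT.T
  .F.T.
  FTTFT
  TTF.F
Step 2: 8 trees catch fire, 6 burn out
  TTT.T
  FTTTT
  .FT.T
  ...F.
  .FF.F
  FF...
Step 3: 3 trees catch fire, 8 burn out
  FTT.T
  .FTTT
  ..F.T
  .....
  .....
  .....
Step 4: 2 trees catch fire, 3 burn out
  .FT.T
  ..FTT
  ....T
  .....
  .....
  .....
Step 5: 2 trees catch fire, 2 burn out
  ..F.T
  ...FT
  ....T
  .....
  .....
  .....
Step 6: 1 trees catch fire, 2 burn out
  ....T
  ....F
  ....T
  .....
  .....
  .....

....T
....F
....T
.....
.....
.....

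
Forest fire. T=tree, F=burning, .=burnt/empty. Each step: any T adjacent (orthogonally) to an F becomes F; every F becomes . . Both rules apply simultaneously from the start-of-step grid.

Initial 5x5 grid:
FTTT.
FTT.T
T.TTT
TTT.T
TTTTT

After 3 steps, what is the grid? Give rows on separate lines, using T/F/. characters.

Step 1: 3 trees catch fire, 2 burn out
  .FTT.
  .FT.T
  F.TTT
  TTT.T
  TTTTT
Step 2: 3 trees catch fire, 3 burn out
  ..FT.
  ..F.T
  ..TTT
  FTT.T
  TTTTT
Step 3: 4 trees catch fire, 3 burn out
  ...F.
  ....T
  ..FTT
  .FT.T
  FTTTT

...F.
....T
..FTT
.FT.T
FTTTT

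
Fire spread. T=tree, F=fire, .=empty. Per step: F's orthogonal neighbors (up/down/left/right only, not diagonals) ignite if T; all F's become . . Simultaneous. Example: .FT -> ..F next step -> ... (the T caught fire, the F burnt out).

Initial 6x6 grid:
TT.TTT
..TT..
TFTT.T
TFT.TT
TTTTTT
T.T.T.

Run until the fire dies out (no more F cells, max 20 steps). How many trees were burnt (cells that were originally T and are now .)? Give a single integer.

Answer: 22

Derivation:
Step 1: +5 fires, +2 burnt (F count now 5)
Step 2: +4 fires, +5 burnt (F count now 4)
Step 3: +4 fires, +4 burnt (F count now 4)
Step 4: +2 fires, +4 burnt (F count now 2)
Step 5: +4 fires, +2 burnt (F count now 4)
Step 6: +2 fires, +4 burnt (F count now 2)
Step 7: +1 fires, +2 burnt (F count now 1)
Step 8: +0 fires, +1 burnt (F count now 0)
Fire out after step 8
Initially T: 24, now '.': 34
Total burnt (originally-T cells now '.'): 22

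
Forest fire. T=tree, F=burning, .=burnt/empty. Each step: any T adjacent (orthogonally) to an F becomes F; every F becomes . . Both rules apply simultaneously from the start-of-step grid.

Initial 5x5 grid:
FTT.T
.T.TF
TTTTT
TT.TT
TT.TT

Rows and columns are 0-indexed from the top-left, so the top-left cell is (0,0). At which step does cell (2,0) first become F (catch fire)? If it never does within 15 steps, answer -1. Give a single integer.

Step 1: cell (2,0)='T' (+4 fires, +2 burnt)
Step 2: cell (2,0)='T' (+4 fires, +4 burnt)
Step 3: cell (2,0)='T' (+4 fires, +4 burnt)
Step 4: cell (2,0)='F' (+3 fires, +4 burnt)
  -> target ignites at step 4
Step 5: cell (2,0)='.' (+2 fires, +3 burnt)
Step 6: cell (2,0)='.' (+1 fires, +2 burnt)
Step 7: cell (2,0)='.' (+0 fires, +1 burnt)
  fire out at step 7

4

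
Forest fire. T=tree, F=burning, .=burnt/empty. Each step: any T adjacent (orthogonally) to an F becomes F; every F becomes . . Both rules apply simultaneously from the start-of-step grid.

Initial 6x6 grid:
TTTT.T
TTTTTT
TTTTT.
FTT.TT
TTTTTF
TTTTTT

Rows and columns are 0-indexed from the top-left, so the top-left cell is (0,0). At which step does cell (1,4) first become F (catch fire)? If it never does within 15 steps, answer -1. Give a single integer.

Step 1: cell (1,4)='T' (+6 fires, +2 burnt)
Step 2: cell (1,4)='T' (+8 fires, +6 burnt)
Step 3: cell (1,4)='T' (+7 fires, +8 burnt)
Step 4: cell (1,4)='F' (+5 fires, +7 burnt)
  -> target ignites at step 4
Step 5: cell (1,4)='.' (+3 fires, +5 burnt)
Step 6: cell (1,4)='.' (+2 fires, +3 burnt)
Step 7: cell (1,4)='.' (+0 fires, +2 burnt)
  fire out at step 7

4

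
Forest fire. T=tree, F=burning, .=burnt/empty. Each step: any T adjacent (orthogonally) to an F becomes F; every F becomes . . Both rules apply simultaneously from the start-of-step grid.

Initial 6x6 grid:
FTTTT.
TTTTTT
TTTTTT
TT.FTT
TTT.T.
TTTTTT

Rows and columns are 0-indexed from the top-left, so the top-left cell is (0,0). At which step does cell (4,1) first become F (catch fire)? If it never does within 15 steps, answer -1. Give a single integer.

Step 1: cell (4,1)='T' (+4 fires, +2 burnt)
Step 2: cell (4,1)='T' (+8 fires, +4 burnt)
Step 3: cell (4,1)='T' (+7 fires, +8 burnt)
Step 4: cell (4,1)='T' (+6 fires, +7 burnt)
Step 5: cell (4,1)='F' (+3 fires, +6 burnt)
  -> target ignites at step 5
Step 6: cell (4,1)='.' (+2 fires, +3 burnt)
Step 7: cell (4,1)='.' (+0 fires, +2 burnt)
  fire out at step 7

5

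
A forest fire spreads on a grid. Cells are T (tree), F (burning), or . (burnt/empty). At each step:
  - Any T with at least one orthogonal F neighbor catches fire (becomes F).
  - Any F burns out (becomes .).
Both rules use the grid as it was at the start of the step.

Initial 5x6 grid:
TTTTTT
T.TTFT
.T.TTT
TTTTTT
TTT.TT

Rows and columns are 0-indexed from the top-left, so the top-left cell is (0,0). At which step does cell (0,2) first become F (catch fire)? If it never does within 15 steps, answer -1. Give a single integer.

Step 1: cell (0,2)='T' (+4 fires, +1 burnt)
Step 2: cell (0,2)='T' (+6 fires, +4 burnt)
Step 3: cell (0,2)='F' (+4 fires, +6 burnt)
  -> target ignites at step 3
Step 4: cell (0,2)='.' (+3 fires, +4 burnt)
Step 5: cell (0,2)='.' (+3 fires, +3 burnt)
Step 6: cell (0,2)='.' (+4 fires, +3 burnt)
Step 7: cell (0,2)='.' (+1 fires, +4 burnt)
Step 8: cell (0,2)='.' (+0 fires, +1 burnt)
  fire out at step 8

3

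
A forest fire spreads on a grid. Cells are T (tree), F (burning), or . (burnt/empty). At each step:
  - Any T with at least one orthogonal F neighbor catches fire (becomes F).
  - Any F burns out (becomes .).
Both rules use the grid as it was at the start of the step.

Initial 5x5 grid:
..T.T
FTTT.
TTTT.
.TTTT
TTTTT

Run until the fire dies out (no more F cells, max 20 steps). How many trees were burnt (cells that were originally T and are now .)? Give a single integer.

Step 1: +2 fires, +1 burnt (F count now 2)
Step 2: +2 fires, +2 burnt (F count now 2)
Step 3: +4 fires, +2 burnt (F count now 4)
Step 4: +3 fires, +4 burnt (F count now 3)
Step 5: +3 fires, +3 burnt (F count now 3)
Step 6: +2 fires, +3 burnt (F count now 2)
Step 7: +1 fires, +2 burnt (F count now 1)
Step 8: +0 fires, +1 burnt (F count now 0)
Fire out after step 8
Initially T: 18, now '.': 24
Total burnt (originally-T cells now '.'): 17

Answer: 17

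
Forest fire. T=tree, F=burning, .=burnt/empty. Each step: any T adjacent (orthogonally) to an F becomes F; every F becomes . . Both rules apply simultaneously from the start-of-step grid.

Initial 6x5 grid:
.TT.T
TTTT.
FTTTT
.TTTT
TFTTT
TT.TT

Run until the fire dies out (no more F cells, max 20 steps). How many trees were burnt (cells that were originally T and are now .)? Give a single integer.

Step 1: +6 fires, +2 burnt (F count now 6)
Step 2: +5 fires, +6 burnt (F count now 5)
Step 3: +6 fires, +5 burnt (F count now 6)
Step 4: +5 fires, +6 burnt (F count now 5)
Step 5: +0 fires, +5 burnt (F count now 0)
Fire out after step 5
Initially T: 23, now '.': 29
Total burnt (originally-T cells now '.'): 22

Answer: 22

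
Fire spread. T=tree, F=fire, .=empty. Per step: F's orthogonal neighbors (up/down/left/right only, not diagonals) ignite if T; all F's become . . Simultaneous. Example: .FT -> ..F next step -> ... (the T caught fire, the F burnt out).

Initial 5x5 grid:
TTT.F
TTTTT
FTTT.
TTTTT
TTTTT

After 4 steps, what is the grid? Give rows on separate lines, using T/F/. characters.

Step 1: 4 trees catch fire, 2 burn out
  TTT..
  FTTTF
  .FTT.
  FTTTT
  TTTTT
Step 2: 6 trees catch fire, 4 burn out
  FTT..
  .FTF.
  ..FT.
  .FTTT
  FTTTT
Step 3: 5 trees catch fire, 6 burn out
  .FT..
  ..F..
  ...F.
  ..FTT
  .FTTT
Step 4: 3 trees catch fire, 5 burn out
  ..F..
  .....
  .....
  ...FT
  ..FTT

..F..
.....
.....
...FT
..FTT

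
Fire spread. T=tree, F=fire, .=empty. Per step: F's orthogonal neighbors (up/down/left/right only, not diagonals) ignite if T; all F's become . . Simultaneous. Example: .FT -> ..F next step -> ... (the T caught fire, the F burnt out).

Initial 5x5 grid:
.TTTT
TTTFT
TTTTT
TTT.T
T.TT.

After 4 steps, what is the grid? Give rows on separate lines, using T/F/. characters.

Step 1: 4 trees catch fire, 1 burn out
  .TTFT
  TTF.F
  TTTFT
  TTT.T
  T.TT.
Step 2: 5 trees catch fire, 4 burn out
  .TF.F
  TF...
  TTF.F
  TTT.T
  T.TT.
Step 3: 5 trees catch fire, 5 burn out
  .F...
  F....
  TF...
  TTF.F
  T.TT.
Step 4: 3 trees catch fire, 5 burn out
  .....
  .....
  F....
  TF...
  T.FT.

.....
.....
F....
TF...
T.FT.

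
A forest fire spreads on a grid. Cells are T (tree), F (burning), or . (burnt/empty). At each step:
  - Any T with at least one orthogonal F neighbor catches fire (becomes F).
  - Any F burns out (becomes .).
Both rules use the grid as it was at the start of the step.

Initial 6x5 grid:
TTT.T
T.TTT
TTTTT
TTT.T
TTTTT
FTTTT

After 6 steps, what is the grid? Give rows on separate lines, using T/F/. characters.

Step 1: 2 trees catch fire, 1 burn out
  TTT.T
  T.TTT
  TTTTT
  TTT.T
  FTTTT
  .FTTT
Step 2: 3 trees catch fire, 2 burn out
  TTT.T
  T.TTT
  TTTTT
  FTT.T
  .FTTT
  ..FTT
Step 3: 4 trees catch fire, 3 burn out
  TTT.T
  T.TTT
  FTTTT
  .FT.T
  ..FTT
  ...FT
Step 4: 5 trees catch fire, 4 burn out
  TTT.T
  F.TTT
  .FTTT
  ..F.T
  ...FT
  ....F
Step 5: 3 trees catch fire, 5 burn out
  FTT.T
  ..TTT
  ..FTT
  ....T
  ....F
  .....
Step 6: 4 trees catch fire, 3 burn out
  .FT.T
  ..FTT
  ...FT
  ....F
  .....
  .....

.FT.T
..FTT
...FT
....F
.....
.....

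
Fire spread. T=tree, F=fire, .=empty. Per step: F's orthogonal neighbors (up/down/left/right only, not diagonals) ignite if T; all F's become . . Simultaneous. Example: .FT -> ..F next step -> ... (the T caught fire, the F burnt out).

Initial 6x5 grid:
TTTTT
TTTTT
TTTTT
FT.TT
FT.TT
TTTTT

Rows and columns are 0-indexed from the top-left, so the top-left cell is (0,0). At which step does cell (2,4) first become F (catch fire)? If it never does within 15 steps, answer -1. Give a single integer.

Step 1: cell (2,4)='T' (+4 fires, +2 burnt)
Step 2: cell (2,4)='T' (+3 fires, +4 burnt)
Step 3: cell (2,4)='T' (+4 fires, +3 burnt)
Step 4: cell (2,4)='T' (+4 fires, +4 burnt)
Step 5: cell (2,4)='F' (+6 fires, +4 burnt)
  -> target ignites at step 5
Step 6: cell (2,4)='.' (+4 fires, +6 burnt)
Step 7: cell (2,4)='.' (+1 fires, +4 burnt)
Step 8: cell (2,4)='.' (+0 fires, +1 burnt)
  fire out at step 8

5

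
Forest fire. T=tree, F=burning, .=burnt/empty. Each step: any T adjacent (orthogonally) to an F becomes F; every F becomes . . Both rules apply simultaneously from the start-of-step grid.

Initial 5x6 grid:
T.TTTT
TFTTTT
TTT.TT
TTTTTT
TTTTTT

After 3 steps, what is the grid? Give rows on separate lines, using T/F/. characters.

Step 1: 3 trees catch fire, 1 burn out
  T.TTTT
  F.FTTT
  TFT.TT
  TTTTTT
  TTTTTT
Step 2: 6 trees catch fire, 3 burn out
  F.FTTT
  ...FTT
  F.F.TT
  TFTTTT
  TTTTTT
Step 3: 5 trees catch fire, 6 burn out
  ...FTT
  ....FT
  ....TT
  F.FTTT
  TFTTTT

...FTT
....FT
....TT
F.FTTT
TFTTTT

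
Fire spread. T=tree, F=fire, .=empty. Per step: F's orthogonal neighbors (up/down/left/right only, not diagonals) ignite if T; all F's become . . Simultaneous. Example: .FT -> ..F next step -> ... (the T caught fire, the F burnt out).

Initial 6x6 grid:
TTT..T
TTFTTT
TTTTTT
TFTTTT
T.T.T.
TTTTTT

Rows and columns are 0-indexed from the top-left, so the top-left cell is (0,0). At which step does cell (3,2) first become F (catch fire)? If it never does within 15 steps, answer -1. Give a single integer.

Step 1: cell (3,2)='F' (+7 fires, +2 burnt)
  -> target ignites at step 1
Step 2: cell (3,2)='.' (+8 fires, +7 burnt)
Step 3: cell (3,2)='.' (+6 fires, +8 burnt)
Step 4: cell (3,2)='.' (+6 fires, +6 burnt)
Step 5: cell (3,2)='.' (+1 fires, +6 burnt)
Step 6: cell (3,2)='.' (+1 fires, +1 burnt)
Step 7: cell (3,2)='.' (+0 fires, +1 burnt)
  fire out at step 7

1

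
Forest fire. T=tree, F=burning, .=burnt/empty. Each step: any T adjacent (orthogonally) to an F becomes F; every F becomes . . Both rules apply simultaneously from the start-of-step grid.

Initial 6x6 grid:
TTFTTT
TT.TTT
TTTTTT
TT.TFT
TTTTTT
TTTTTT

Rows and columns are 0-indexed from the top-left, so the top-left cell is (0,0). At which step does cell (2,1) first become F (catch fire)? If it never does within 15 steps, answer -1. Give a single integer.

Step 1: cell (2,1)='T' (+6 fires, +2 burnt)
Step 2: cell (2,1)='T' (+10 fires, +6 burnt)
Step 3: cell (2,1)='F' (+8 fires, +10 burnt)
  -> target ignites at step 3
Step 4: cell (2,1)='.' (+4 fires, +8 burnt)
Step 5: cell (2,1)='.' (+3 fires, +4 burnt)
Step 6: cell (2,1)='.' (+1 fires, +3 burnt)
Step 7: cell (2,1)='.' (+0 fires, +1 burnt)
  fire out at step 7

3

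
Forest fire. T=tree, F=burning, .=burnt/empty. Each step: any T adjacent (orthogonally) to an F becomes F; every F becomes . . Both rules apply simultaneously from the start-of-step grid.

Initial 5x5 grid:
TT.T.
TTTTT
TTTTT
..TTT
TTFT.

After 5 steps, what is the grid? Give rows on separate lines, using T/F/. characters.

Step 1: 3 trees catch fire, 1 burn out
  TT.T.
  TTTTT
  TTTTT
  ..FTT
  TF.F.
Step 2: 3 trees catch fire, 3 burn out
  TT.T.
  TTTTT
  TTFTT
  ...FT
  F....
Step 3: 4 trees catch fire, 3 burn out
  TT.T.
  TTFTT
  TF.FT
  ....F
  .....
Step 4: 4 trees catch fire, 4 burn out
  TT.T.
  TF.FT
  F...F
  .....
  .....
Step 5: 4 trees catch fire, 4 burn out
  TF.F.
  F...F
  .....
  .....
  .....

TF.F.
F...F
.....
.....
.....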